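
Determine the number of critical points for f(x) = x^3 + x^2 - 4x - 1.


Find where f'(x) = 0:
f(x) = x^3 + x^2 - 4x - 1
f'(x) = 3x^2 + 2x - 4
This is a quadratic in x. Use the discriminant to count real roots.
Discriminant = (2)^2 - 4 * 3 * (-4)
= 4 - (-48)
= 52
Since discriminant > 0, f'(x) = 0 has 2 real solutions.
Number of critical points: 2

2


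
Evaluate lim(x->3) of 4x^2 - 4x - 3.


Since polynomials are continuous, we use direct substitution.
lim(x->3) of 4x^2 - 4x - 3
= 4 * 3^2 - 4 * 3 - 3
= 36 - 12 - 3
= 21

21


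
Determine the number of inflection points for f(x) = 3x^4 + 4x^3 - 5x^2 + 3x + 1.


Inflection points occur where f''(x) = 0 and concavity changes.
f(x) = 3x^4 + 4x^3 - 5x^2 + 3x + 1
f'(x) = 12x^3 + 12x^2 - 10x + 3
f''(x) = 36x^2 + 24x - 10
This is a quadratic in x. Use the discriminant to count real roots.
Discriminant = (24)^2 - 4 * 36 * (-10)
= 576 - (-1440)
= 2016
Since discriminant > 0, f''(x) = 0 has 2 distinct real solutions.
A quadratic with two distinct real roots changes sign at each root, so concavity changes at both.
Number of inflection points: 2

2


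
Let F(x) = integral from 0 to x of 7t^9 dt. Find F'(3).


By the Fundamental Theorem of Calculus (Part 1):
If F(x) = integral from 0 to x of f(t) dt, then F'(x) = f(x)
Here f(t) = 7t^9
So F'(x) = 7x^9
Evaluate at x = 3:
F'(3) = 7 * 3^9
= 7 * 19683
= 137781

137781


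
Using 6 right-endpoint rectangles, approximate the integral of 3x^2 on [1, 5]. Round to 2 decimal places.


Right Riemann sum uses right endpoints of each subinterval.
Interval: [1, 5], n = 6
dx = (5 - 1) / 6 = 2/3
Right endpoints: [5/3, 7/3, 3, 11/3, 13/3, 5]
f values: [25/3, 49/3, 27, 121/3, 169/3, 75]
Sum = dx * (sum of f values)
= 2/3 * 670/3
= 1340/9 ≈ 148.89

148.89


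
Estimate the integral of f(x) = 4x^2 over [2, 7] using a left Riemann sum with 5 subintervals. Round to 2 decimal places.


Left Riemann sum uses left endpoints of each subinterval.
Interval: [2, 7], n = 5
dx = (7 - 2) / 5 = 1
Left endpoints: [2, 3, 4, 5, 6]
f values: [16, 36, 64, 100, 144]
Sum = dx * (sum of f values)
= 1 * 360
= 360 = 360.00

360.00


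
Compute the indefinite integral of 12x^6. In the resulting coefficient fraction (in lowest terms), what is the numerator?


Apply the power rule for integration:
integral of ax^n dx = a/(n+1) * x^(n+1) + C
integral of 12x^6 dx
= 12/7 * x^7 + C
The coefficient in lowest terms is 12/7, and its numerator is 12

12


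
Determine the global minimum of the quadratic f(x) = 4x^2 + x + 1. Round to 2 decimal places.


For a quadratic f(x) = ax^2 + bx + c with a > 0, the minimum is at the vertex.
Vertex x-coordinate: x = -b/(2a)
x = -(1) / (2 * 4)
x = -1/8
Substitute back to find the minimum value:
f(-1/8) = 4 * (-1/8)^2 + 1 * (-1/8) + 1
= 1/16 - 1/8 + 1
= 15/16 ≈ 0.94

0.94


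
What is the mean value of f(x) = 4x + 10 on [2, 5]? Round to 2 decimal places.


Average value = 1/(b-a) * integral from a to b of f(x) dx
First compute the integral of 4x + 10:
F(x) = 2x^2 + 10x
F(5) = 2 * 25 + 10 * 5 = 100
F(2) = 2 * 4 + 10 * 2 = 28
Integral = 100 - 28 = 72
Average = 72 / (5 - 2) = 72 / 3
= 24 = 24.00

24.00


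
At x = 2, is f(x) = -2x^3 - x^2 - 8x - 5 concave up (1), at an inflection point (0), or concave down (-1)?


Concavity is determined by the sign of f''(x).
f(x) = -2x^3 - x^2 - 8x - 5
f'(x) = -6x^2 - 2x - 8
f''(x) = -12x - 2
f''(2) = -12 * 2 - 2
= -24 - 2
= -26
Since f''(2) < 0, the function is concave down (-1)

-1


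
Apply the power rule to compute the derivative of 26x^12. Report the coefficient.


We apply the power rule: d/dx [ax^n] = a*n * x^(n-1)
d/dx [26x^12]
= 26 * 12 * x^(12-1)
= 312x^11
The coefficient is 312

312


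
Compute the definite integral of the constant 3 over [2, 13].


The integral of a constant k over [a, b] equals k * (b - a).
integral from 2 to 13 of 3 dx
= 3 * (13 - 2)
= 3 * 11
= 33

33


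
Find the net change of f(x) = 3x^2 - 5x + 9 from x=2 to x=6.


Net change = f(b) - f(a)
f(x) = 3x^2 - 5x + 9
Compute f(6):
f(6) = 3 * 6^2 - 5 * 6 + 9
= 108 - 30 + 9
= 87
Compute f(2):
f(2) = 3 * 2^2 - 5 * 2 + 9
= 12 - 10 + 9
= 11
Net change = 87 - 11 = 76

76


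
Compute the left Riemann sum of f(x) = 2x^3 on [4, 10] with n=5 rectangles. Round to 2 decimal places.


Left Riemann sum uses left endpoints of each subinterval.
Interval: [4, 10], n = 5
dx = (10 - 4) / 5 = 6/5
Left endpoints: [4, 26/5, 32/5, 38/5, 44/5]
f values: [128, 35152/125, 65536/125, 109744/125, 170368/125]
Sum = dx * (sum of f values)
= 6/5 * 15872/5
= 95232/25 = 3809.28

3809.28


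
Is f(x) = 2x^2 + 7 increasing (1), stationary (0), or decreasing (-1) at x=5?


Compute f'(x) to determine behavior:
f'(x) = 4x
f'(5) = 4 * 5 + 0
= 20 + 0
= 20
Since f'(5) > 0, the function is increasing (1)

1


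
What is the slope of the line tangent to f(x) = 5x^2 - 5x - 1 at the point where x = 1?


The slope of the tangent line equals f'(x) at the point.
f(x) = 5x^2 - 5x - 1
f'(x) = 10x - 5
At x = 1:
f'(1) = 10 * 1 - 5
= 10 - 5
= 5

5


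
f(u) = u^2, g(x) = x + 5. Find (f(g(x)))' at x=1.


Using the chain rule: (f(g(x)))' = f'(g(x)) * g'(x)
First, find g(1):
g(1) = 1 * 1 + 5 = 6
Next, f'(u) = 2u
And g'(x) = 1
So f'(g(1)) * g'(1)
= 2 * 6 * 1
= 12

12


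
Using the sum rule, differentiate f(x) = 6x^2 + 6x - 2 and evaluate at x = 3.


Differentiate term by term using power and sum rules:
f(x) = 6x^2 + 6x - 2
f'(x) = 12x + 6
Substitute x = 3:
f'(3) = 12 * 3 + 6
= 36 + 6
= 42

42


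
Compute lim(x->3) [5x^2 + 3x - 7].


Since polynomials are continuous, we use direct substitution.
lim(x->3) of 5x^2 + 3x - 7
= 5 * 3^2 + 3 * 3 - 7
= 45 + 9 - 7
= 47

47


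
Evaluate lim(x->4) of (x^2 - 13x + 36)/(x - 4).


Direct substitution gives 0/0, so we factor the numerator.
Factor: (x^2 - 13x + 36) = (x - 4)(x - 9)
Cancel the common factor (x - 4):
(x^2 - 13x + 36)/(x - 4) = (x - 9)
Now substitute x = 4:
= (4) - (9) = -5

-5


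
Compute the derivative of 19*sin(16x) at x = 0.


Apply the chain rule to differentiate 19*sin(16x):
d/dx [19*sin(16x)]
= 19 * cos(16x) * d/dx(16x)
= 19 * 16 * cos(16x)
= 304 * cos(16x)
Evaluate at x = 0:
= 304 * cos(0)
= 304 * 1
= 304

304


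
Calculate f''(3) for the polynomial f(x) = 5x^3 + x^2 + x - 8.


First derivative:
f'(x) = 15x^2 + 2x + 1
Second derivative:
f''(x) = 30x + 2
Substitute x = 3:
f''(3) = 30 * 3 + 2
= 90 + 2
= 92

92


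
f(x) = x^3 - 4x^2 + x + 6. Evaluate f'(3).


Differentiate f(x) = x^3 - 4x^2 + x + 6 term by term:
f'(x) = 3x^2 - 8x + 1
Substitute x = 3:
f'(3) = 3 * 3^2 - 8 * 3 + 1
= 27 - 24 + 1
= 4

4


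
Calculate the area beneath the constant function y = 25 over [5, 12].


The area under a constant function y = 25 is a rectangle.
Width = 12 - 5 = 7
Height = 25
Area = width * height
= 7 * 25
= 175

175


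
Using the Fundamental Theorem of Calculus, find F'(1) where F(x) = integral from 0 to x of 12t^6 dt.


By the Fundamental Theorem of Calculus (Part 1):
If F(x) = integral from 0 to x of f(t) dt, then F'(x) = f(x)
Here f(t) = 12t^6
So F'(x) = 12x^6
Evaluate at x = 1:
F'(1) = 12 * 1^6
= 12 * 1
= 12

12


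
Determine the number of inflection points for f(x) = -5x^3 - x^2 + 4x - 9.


Inflection points occur where f''(x) = 0 and concavity changes.
f(x) = -5x^3 - x^2 + 4x - 9
f'(x) = -15x^2 - 2x + 4
f''(x) = -30x - 2
Set f''(x) = 0:
-30x - 2 = 0
x = 2 / (-30) = -1/15
Since f''(x) is linear (degree 1), it changes sign at this point.
Therefore there is exactly 1 inflection point.

1


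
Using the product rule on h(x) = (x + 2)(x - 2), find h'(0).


Let u(x) = x + 2 and v(x) = x - 2
u'(x) = 1
v'(x) = 1
Product rule: h'(x) = u'(x)*v(x) + u(x)*v'(x)
= 1 * (x - 2) + (x + 2) * 1
At x = 0:
u(0) = 1 * 0 + 2 = 2
v(0) = 1 * 0 - 2 = -2
h'(0) = 1 * (-2) + 2 * 1
= -2 + 2
= 0

0


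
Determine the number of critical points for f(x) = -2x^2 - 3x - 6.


Find where f'(x) = 0:
f'(x) = -4x - 3
Set f'(x) = 0:
-4x - 3 = 0
x = 3 / (-4) = -3/4
This is a linear equation in x, so there is exactly one solution.
Number of critical points: 1

1


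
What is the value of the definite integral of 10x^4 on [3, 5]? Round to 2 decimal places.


Find the antiderivative of 10x^4:
F(x) = 10/5 * x^5
Apply the Fundamental Theorem of Calculus:
F(5) - F(3)
= 10/5 * 5^5 - 10/5 * 3^5
= 10/5 * (3125 - 243)
= 10/5 * 2882
= 5764 = 5764.00

5764.00


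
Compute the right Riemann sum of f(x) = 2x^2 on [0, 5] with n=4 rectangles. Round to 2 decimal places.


Right Riemann sum uses right endpoints of each subinterval.
Interval: [0, 5], n = 4
dx = (5 - 0) / 4 = 5/4
Right endpoints: [5/4, 5/2, 15/4, 5]
f values: [25/8, 25/2, 225/8, 50]
Sum = dx * (sum of f values)
= 5/4 * 375/4
= 1875/16 ≈ 117.19

117.19


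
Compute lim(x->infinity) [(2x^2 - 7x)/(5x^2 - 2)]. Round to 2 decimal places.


For limits at infinity with equal-degree polynomials,
we compare leading coefficients.
Numerator leading term: 2x^2
Denominator leading term: 5x^2
Divide both by x^2:
lim = (2 - 7/x) / (5 - 2/x^2)
As x -> infinity, the 1/x and 1/x^2 terms vanish:
= 2/5 = 0.40

0.40


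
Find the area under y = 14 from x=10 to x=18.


The area under a constant function y = 14 is a rectangle.
Width = 18 - 10 = 8
Height = 14
Area = width * height
= 8 * 14
= 112

112


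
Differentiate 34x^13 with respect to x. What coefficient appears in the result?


We apply the power rule: d/dx [ax^n] = a*n * x^(n-1)
d/dx [34x^13]
= 34 * 13 * x^(13-1)
= 442x^12
The coefficient is 442

442


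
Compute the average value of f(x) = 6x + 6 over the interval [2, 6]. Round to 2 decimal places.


Average value = 1/(b-a) * integral from a to b of f(x) dx
First compute the integral of 6x + 6:
F(x) = 3x^2 + 6x
F(6) = 3 * 36 + 6 * 6 = 144
F(2) = 3 * 4 + 6 * 2 = 24
Integral = 144 - 24 = 120
Average = 120 / (6 - 2) = 120 / 4
= 30 = 30.00

30.00


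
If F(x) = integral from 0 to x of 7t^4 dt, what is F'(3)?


By the Fundamental Theorem of Calculus (Part 1):
If F(x) = integral from 0 to x of f(t) dt, then F'(x) = f(x)
Here f(t) = 7t^4
So F'(x) = 7x^4
Evaluate at x = 3:
F'(3) = 7 * 3^4
= 7 * 81
= 567

567


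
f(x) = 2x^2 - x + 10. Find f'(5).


Differentiate term by term using power and sum rules:
f(x) = 2x^2 - x + 10
f'(x) = 4x - 1
Substitute x = 5:
f'(5) = 4 * 5 - 1
= 20 - 1
= 19

19


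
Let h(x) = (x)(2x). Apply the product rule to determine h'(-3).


Let u(x) = x and v(x) = 2x
u'(x) = 1
v'(x) = 2
Product rule: h'(x) = u'(x)*v(x) + u(x)*v'(x)
= 1 * (2x) + (x) * 2
At x = -3:
u(-3) = 1 * (-3) + 0 = -3
v(-3) = 2 * (-3) + 0 = -6
h'(-3) = 1 * (-6) + (-3) * 2
= -6 - 6
= -12

-12


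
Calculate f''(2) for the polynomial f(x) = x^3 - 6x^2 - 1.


First derivative:
f'(x) = 3x^2 - 12x
Second derivative:
f''(x) = 6x - 12
Substitute x = 2:
f''(2) = 6 * 2 - 12
= 12 - 12
= 0

0


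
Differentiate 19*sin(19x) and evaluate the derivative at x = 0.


Apply the chain rule to differentiate 19*sin(19x):
d/dx [19*sin(19x)]
= 19 * cos(19x) * d/dx(19x)
= 19 * 19 * cos(19x)
= 361 * cos(19x)
Evaluate at x = 0:
= 361 * cos(0)
= 361 * 1
= 361

361


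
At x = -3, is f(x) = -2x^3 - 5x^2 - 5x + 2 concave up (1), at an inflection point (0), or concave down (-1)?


Concavity is determined by the sign of f''(x).
f(x) = -2x^3 - 5x^2 - 5x + 2
f'(x) = -6x^2 - 10x - 5
f''(x) = -12x - 10
f''(-3) = -12 * (-3) - 10
= 36 - 10
= 26
Since f''(-3) > 0, the function is concave up (1)

1


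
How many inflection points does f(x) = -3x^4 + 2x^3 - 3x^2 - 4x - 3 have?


Inflection points occur where f''(x) = 0 and concavity changes.
f(x) = -3x^4 + 2x^3 - 3x^2 - 4x - 3
f'(x) = -12x^3 + 6x^2 - 6x - 4
f''(x) = -36x^2 + 12x - 6
This is a quadratic in x. Use the discriminant to count real roots.
Discriminant = (12)^2 - 4 * (-36) * (-6)
= 144 - 864
= -720
Since discriminant < 0, f''(x) = 0 has no real solutions.
Number of inflection points: 0

0


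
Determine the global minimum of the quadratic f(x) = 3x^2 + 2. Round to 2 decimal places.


For a quadratic f(x) = ax^2 + bx + c with a > 0, the minimum is at the vertex.
Vertex x-coordinate: x = -b/(2a)
x = -(0) / (2 * 3)
x = 0/6 = 0
Substitute back to find the minimum value:
f(0) = 3 * 0^2 + 0 * 0 + 2
= 0 + 0 + 2
= 2 = 2.00

2.00


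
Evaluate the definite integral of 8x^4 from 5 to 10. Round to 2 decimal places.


Find the antiderivative of 8x^4:
F(x) = 8/5 * x^5
Apply the Fundamental Theorem of Calculus:
F(10) - F(5)
= 8/5 * 10^5 - 8/5 * 5^5
= 8/5 * (100000 - 3125)
= 8/5 * 96875
= 155000 = 155000.00

155000.00


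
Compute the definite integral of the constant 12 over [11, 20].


The integral of a constant k over [a, b] equals k * (b - a).
integral from 11 to 20 of 12 dx
= 12 * (20 - 11)
= 12 * 9
= 108

108


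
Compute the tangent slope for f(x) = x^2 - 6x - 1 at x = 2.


The slope of the tangent line equals f'(x) at the point.
f(x) = x^2 - 6x - 1
f'(x) = 2x - 6
At x = 2:
f'(2) = 2 * 2 - 6
= 4 - 6
= -2

-2


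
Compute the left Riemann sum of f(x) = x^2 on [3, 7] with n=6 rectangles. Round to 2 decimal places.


Left Riemann sum uses left endpoints of each subinterval.
Interval: [3, 7], n = 6
dx = (7 - 3) / 6 = 2/3
Left endpoints: [3, 11/3, 13/3, 5, 17/3, 19/3]
f values: [9, 121/9, 169/9, 25, 289/9, 361/9]
Sum = dx * (sum of f values)
= 2/3 * 1246/9
= 2492/27 ≈ 92.30

92.30


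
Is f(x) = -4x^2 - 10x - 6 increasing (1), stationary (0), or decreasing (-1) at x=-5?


Compute f'(x) to determine behavior:
f'(x) = -8x - 10
f'(-5) = -8 * (-5) - 10
= 40 - 10
= 30
Since f'(-5) > 0, the function is increasing (1)

1


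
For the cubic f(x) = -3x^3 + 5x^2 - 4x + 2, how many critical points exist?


Find where f'(x) = 0:
f(x) = -3x^3 + 5x^2 - 4x + 2
f'(x) = -9x^2 + 10x - 4
This is a quadratic in x. Use the discriminant to count real roots.
Discriminant = (10)^2 - 4 * (-9) * (-4)
= 100 - 144
= -44
Since discriminant < 0, f'(x) = 0 has no real solutions.
Number of critical points: 0

0


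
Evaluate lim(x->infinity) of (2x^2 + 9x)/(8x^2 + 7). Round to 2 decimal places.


For limits at infinity with equal-degree polynomials,
we compare leading coefficients.
Numerator leading term: 2x^2
Denominator leading term: 8x^2
Divide both by x^2:
lim = (2 + 9/x) / (8 + 7/x^2)
As x -> infinity, the 1/x and 1/x^2 terms vanish:
= 2/8 = 1/4 = 0.25

0.25


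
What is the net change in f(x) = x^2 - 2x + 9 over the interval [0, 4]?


Net change = f(b) - f(a)
f(x) = x^2 - 2x + 9
Compute f(4):
f(4) = 1 * 4^2 - 2 * 4 + 9
= 16 - 8 + 9
= 17
Compute f(0):
f(0) = 1 * 0^2 - 2 * 0 + 9
= 0 + 0 + 9
= 9
Net change = 17 - 9 = 8

8


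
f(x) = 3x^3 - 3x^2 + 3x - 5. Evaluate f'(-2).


Differentiate f(x) = 3x^3 - 3x^2 + 3x - 5 term by term:
f'(x) = 9x^2 - 6x + 3
Substitute x = -2:
f'(-2) = 9 * (-2)^2 - 6 * (-2) + 3
= 36 + 12 + 3
= 51

51


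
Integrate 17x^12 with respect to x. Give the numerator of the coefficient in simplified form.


Apply the power rule for integration:
integral of ax^n dx = a/(n+1) * x^(n+1) + C
integral of 17x^12 dx
= 17/13 * x^13 + C
The coefficient in lowest terms is 17/13, and its numerator is 17

17


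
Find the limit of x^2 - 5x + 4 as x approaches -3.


Since polynomials are continuous, we use direct substitution.
lim(x->-3) of x^2 - 5x + 4
= 1 * (-3)^2 - 5 * (-3) + 4
= 9 + 15 + 4
= 28

28


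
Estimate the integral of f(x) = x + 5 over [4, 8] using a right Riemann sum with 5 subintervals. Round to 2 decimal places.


Right Riemann sum uses right endpoints of each subinterval.
Interval: [4, 8], n = 5
dx = (8 - 4) / 5 = 4/5
Right endpoints: [24/5, 28/5, 32/5, 36/5, 8]
f values: [49/5, 53/5, 57/5, 61/5, 13]
Sum = dx * (sum of f values)
= 4/5 * 57
= 228/5 = 45.60

45.60


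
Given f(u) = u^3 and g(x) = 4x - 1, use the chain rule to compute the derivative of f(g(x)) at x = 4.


Using the chain rule: (f(g(x)))' = f'(g(x)) * g'(x)
First, find g(4):
g(4) = 4 * 4 - 1 = 15
Next, f'(u) = 3u^2
And g'(x) = 4
So f'(g(4)) * g'(4)
= 3 * 15^2 * 4
= 3 * 225 * 4
= 2700

2700


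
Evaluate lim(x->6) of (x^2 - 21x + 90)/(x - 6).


Direct substitution gives 0/0, so we factor the numerator.
Factor: (x^2 - 21x + 90) = (x - 6)(x - 15)
Cancel the common factor (x - 6):
(x^2 - 21x + 90)/(x - 6) = (x - 15)
Now substitute x = 6:
= (6) - (15) = -9

-9


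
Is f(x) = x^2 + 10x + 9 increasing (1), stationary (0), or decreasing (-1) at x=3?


Compute f'(x) to determine behavior:
f'(x) = 2x + 10
f'(3) = 2 * 3 + 10
= 6 + 10
= 16
Since f'(3) > 0, the function is increasing (1)

1


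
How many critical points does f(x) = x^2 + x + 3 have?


Find where f'(x) = 0:
f'(x) = 2x + 1
Set f'(x) = 0:
2x + 1 = 0
x = -1 / 2 = -1/2
This is a linear equation in x, so there is exactly one solution.
Number of critical points: 1

1


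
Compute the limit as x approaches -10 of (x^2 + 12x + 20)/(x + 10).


Direct substitution gives 0/0, so we factor the numerator.
Factor: (x^2 + 12x + 20) = (x + 10)(x + 2)
Cancel the common factor (x + 10):
(x^2 + 12x + 20)/(x + 10) = (x + 2)
Now substitute x = -10:
= (-10) - (-2) = -8

-8


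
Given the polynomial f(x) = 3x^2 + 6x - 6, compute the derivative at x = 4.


Differentiate term by term using power and sum rules:
f(x) = 3x^2 + 6x - 6
f'(x) = 6x + 6
Substitute x = 4:
f'(4) = 6 * 4 + 6
= 24 + 6
= 30

30


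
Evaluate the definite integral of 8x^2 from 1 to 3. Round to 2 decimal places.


Find the antiderivative of 8x^2:
F(x) = 8/3 * x^3
Apply the Fundamental Theorem of Calculus:
F(3) - F(1)
= 8/3 * 3^3 - 8/3 * 1^3
= 8/3 * (27 - 1)
= 8/3 * 26
= 208/3 ≈ 69.33

69.33


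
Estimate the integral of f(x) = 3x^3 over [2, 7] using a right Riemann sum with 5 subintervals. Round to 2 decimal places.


Right Riemann sum uses right endpoints of each subinterval.
Interval: [2, 7], n = 5
dx = (7 - 2) / 5 = 1
Right endpoints: [3, 4, 5, 6, 7]
f values: [81, 192, 375, 648, 1029]
Sum = dx * (sum of f values)
= 1 * 2325
= 2325 = 2325.00

2325.00


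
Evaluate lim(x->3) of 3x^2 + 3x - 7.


Since polynomials are continuous, we use direct substitution.
lim(x->3) of 3x^2 + 3x - 7
= 3 * 3^2 + 3 * 3 - 7
= 27 + 9 - 7
= 29

29


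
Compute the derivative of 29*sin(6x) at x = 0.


Apply the chain rule to differentiate 29*sin(6x):
d/dx [29*sin(6x)]
= 29 * cos(6x) * d/dx(6x)
= 29 * 6 * cos(6x)
= 174 * cos(6x)
Evaluate at x = 0:
= 174 * cos(0)
= 174 * 1
= 174

174


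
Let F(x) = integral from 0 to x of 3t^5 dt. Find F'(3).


By the Fundamental Theorem of Calculus (Part 1):
If F(x) = integral from 0 to x of f(t) dt, then F'(x) = f(x)
Here f(t) = 3t^5
So F'(x) = 3x^5
Evaluate at x = 3:
F'(3) = 3 * 3^5
= 3 * 243
= 729

729


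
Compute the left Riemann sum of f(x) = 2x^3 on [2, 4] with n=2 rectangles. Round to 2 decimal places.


Left Riemann sum uses left endpoints of each subinterval.
Interval: [2, 4], n = 2
dx = (4 - 2) / 2 = 1
Left endpoints: [2, 3]
f values: [16, 54]
Sum = dx * (sum of f values)
= 1 * 70
= 70 = 70.00

70.00


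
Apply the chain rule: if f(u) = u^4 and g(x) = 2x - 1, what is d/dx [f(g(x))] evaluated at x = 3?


Using the chain rule: (f(g(x)))' = f'(g(x)) * g'(x)
First, find g(3):
g(3) = 2 * 3 - 1 = 5
Next, f'(u) = 4u^3
And g'(x) = 2
So f'(g(3)) * g'(3)
= 4 * 5^3 * 2
= 4 * 125 * 2
= 1000

1000


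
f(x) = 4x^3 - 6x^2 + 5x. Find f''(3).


First derivative:
f'(x) = 12x^2 - 12x + 5
Second derivative:
f''(x) = 24x - 12
Substitute x = 3:
f''(3) = 24 * 3 - 12
= 72 - 12
= 60

60


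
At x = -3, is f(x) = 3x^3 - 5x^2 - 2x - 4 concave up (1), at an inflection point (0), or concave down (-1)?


Concavity is determined by the sign of f''(x).
f(x) = 3x^3 - 5x^2 - 2x - 4
f'(x) = 9x^2 - 10x - 2
f''(x) = 18x - 10
f''(-3) = 18 * (-3) - 10
= -54 - 10
= -64
Since f''(-3) < 0, the function is concave down (-1)

-1


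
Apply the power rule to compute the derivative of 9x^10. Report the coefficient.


We apply the power rule: d/dx [ax^n] = a*n * x^(n-1)
d/dx [9x^10]
= 9 * 10 * x^(10-1)
= 90x^9
The coefficient is 90

90


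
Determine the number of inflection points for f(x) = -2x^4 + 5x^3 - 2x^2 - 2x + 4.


Inflection points occur where f''(x) = 0 and concavity changes.
f(x) = -2x^4 + 5x^3 - 2x^2 - 2x + 4
f'(x) = -8x^3 + 15x^2 - 4x - 2
f''(x) = -24x^2 + 30x - 4
This is a quadratic in x. Use the discriminant to count real roots.
Discriminant = (30)^2 - 4 * (-24) * (-4)
= 900 - 384
= 516
Since discriminant > 0, f''(x) = 0 has 2 distinct real solutions.
A quadratic with two distinct real roots changes sign at each root, so concavity changes at both.
Number of inflection points: 2

2


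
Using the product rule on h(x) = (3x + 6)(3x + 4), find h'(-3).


Let u(x) = 3x + 6 and v(x) = 3x + 4
u'(x) = 3
v'(x) = 3
Product rule: h'(x) = u'(x)*v(x) + u(x)*v'(x)
= 3 * (3x + 4) + (3x + 6) * 3
At x = -3:
u(-3) = 3 * (-3) + 6 = -3
v(-3) = 3 * (-3) + 4 = -5
h'(-3) = 3 * (-5) + (-3) * 3
= -15 - 9
= -24

-24


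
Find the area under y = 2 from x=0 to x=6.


The area under a constant function y = 2 is a rectangle.
Width = 6 - 0 = 6
Height = 2
Area = width * height
= 6 * 2
= 12

12


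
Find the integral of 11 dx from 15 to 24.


The integral of a constant k over [a, b] equals k * (b - a).
integral from 15 to 24 of 11 dx
= 11 * (24 - 15)
= 11 * 9
= 99

99


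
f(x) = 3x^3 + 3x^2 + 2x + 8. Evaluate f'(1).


Differentiate f(x) = 3x^3 + 3x^2 + 2x + 8 term by term:
f'(x) = 9x^2 + 6x + 2
Substitute x = 1:
f'(1) = 9 * 1^2 + 6 * 1 + 2
= 9 + 6 + 2
= 17

17


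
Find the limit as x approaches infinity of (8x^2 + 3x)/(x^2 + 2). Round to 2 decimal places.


For limits at infinity with equal-degree polynomials,
we compare leading coefficients.
Numerator leading term: 8x^2
Denominator leading term: x^2
Divide both by x^2:
lim = (8 + 3/x) / (1 + 2/x^2)
As x -> infinity, the 1/x and 1/x^2 terms vanish:
= 8/1 = 8 = 8.00

8.00


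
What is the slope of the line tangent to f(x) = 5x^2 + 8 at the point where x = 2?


The slope of the tangent line equals f'(x) at the point.
f(x) = 5x^2 + 8
f'(x) = 10x
At x = 2:
f'(2) = 10 * 2 + 0
= 20 + 0
= 20

20


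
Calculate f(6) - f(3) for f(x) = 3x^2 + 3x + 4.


Net change = f(b) - f(a)
f(x) = 3x^2 + 3x + 4
Compute f(6):
f(6) = 3 * 6^2 + 3 * 6 + 4
= 108 + 18 + 4
= 130
Compute f(3):
f(3) = 3 * 3^2 + 3 * 3 + 4
= 27 + 9 + 4
= 40
Net change = 130 - 40 = 90

90


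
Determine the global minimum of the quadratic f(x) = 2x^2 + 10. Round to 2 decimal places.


For a quadratic f(x) = ax^2 + bx + c with a > 0, the minimum is at the vertex.
Vertex x-coordinate: x = -b/(2a)
x = -(0) / (2 * 2)
x = 0/4 = 0
Substitute back to find the minimum value:
f(0) = 2 * 0^2 + 0 * 0 + 10
= 0 + 0 + 10
= 10 = 10.00

10.00


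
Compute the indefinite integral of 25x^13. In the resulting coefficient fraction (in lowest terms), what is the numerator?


Apply the power rule for integration:
integral of ax^n dx = a/(n+1) * x^(n+1) + C
integral of 25x^13 dx
= 25/14 * x^14 + C
The coefficient in lowest terms is 25/14, and its numerator is 25

25


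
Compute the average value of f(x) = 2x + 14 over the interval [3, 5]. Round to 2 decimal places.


Average value = 1/(b-a) * integral from a to b of f(x) dx
First compute the integral of 2x + 14:
F(x) = x^2 + 14x
F(5) = 1 * 25 + 14 * 5 = 95
F(3) = 1 * 9 + 14 * 3 = 51
Integral = 95 - 51 = 44
Average = 44 / (5 - 3) = 44 / 2
= 22 = 22.00

22.00


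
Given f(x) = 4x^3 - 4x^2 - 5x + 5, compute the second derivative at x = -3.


First derivative:
f'(x) = 12x^2 - 8x - 5
Second derivative:
f''(x) = 24x - 8
Substitute x = -3:
f''(-3) = 24 * (-3) - 8
= -72 - 8
= -80

-80


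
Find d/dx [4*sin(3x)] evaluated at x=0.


Apply the chain rule to differentiate 4*sin(3x):
d/dx [4*sin(3x)]
= 4 * cos(3x) * d/dx(3x)
= 4 * 3 * cos(3x)
= 12 * cos(3x)
Evaluate at x = 0:
= 12 * cos(0)
= 12 * 1
= 12

12


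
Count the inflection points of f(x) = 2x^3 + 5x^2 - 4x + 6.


Inflection points occur where f''(x) = 0 and concavity changes.
f(x) = 2x^3 + 5x^2 - 4x + 6
f'(x) = 6x^2 + 10x - 4
f''(x) = 12x + 10
Set f''(x) = 0:
12x + 10 = 0
x = -10 / 12 = -5/6
Since f''(x) is linear (degree 1), it changes sign at this point.
Therefore there is exactly 1 inflection point.

1


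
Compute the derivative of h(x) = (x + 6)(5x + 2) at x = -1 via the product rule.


Let u(x) = x + 6 and v(x) = 5x + 2
u'(x) = 1
v'(x) = 5
Product rule: h'(x) = u'(x)*v(x) + u(x)*v'(x)
= 1 * (5x + 2) + (x + 6) * 5
At x = -1:
u(-1) = 1 * (-1) + 6 = 5
v(-1) = 5 * (-1) + 2 = -3
h'(-1) = 1 * (-3) + 5 * 5
= -3 + 25
= 22

22


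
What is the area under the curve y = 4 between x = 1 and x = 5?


The area under a constant function y = 4 is a rectangle.
Width = 5 - 1 = 4
Height = 4
Area = width * height
= 4 * 4
= 16

16


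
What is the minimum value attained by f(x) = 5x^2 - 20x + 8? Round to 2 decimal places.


For a quadratic f(x) = ax^2 + bx + c with a > 0, the minimum is at the vertex.
Vertex x-coordinate: x = -b/(2a)
x = -(-20) / (2 * 5)
x = 20/10 = 2
Substitute back to find the minimum value:
f(2) = 5 * 2^2 - 20 * 2 + 8
= 20 - 40 + 8
= -12 = -12.00

-12.00


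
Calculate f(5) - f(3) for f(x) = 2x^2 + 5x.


Net change = f(b) - f(a)
f(x) = 2x^2 + 5x
Compute f(5):
f(5) = 2 * 5^2 + 5 * 5 + 0
= 50 + 25 + 0
= 75
Compute f(3):
f(3) = 2 * 3^2 + 5 * 3 + 0
= 18 + 15 + 0
= 33
Net change = 75 - 33 = 42

42


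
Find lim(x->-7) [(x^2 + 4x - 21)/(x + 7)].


Direct substitution gives 0/0, so we factor the numerator.
Factor: (x^2 + 4x - 21) = (x + 7)(x - 3)
Cancel the common factor (x + 7):
(x^2 + 4x - 21)/(x + 7) = (x - 3)
Now substitute x = -7:
= (-7) - (3) = -10

-10


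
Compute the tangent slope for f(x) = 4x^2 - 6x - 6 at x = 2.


The slope of the tangent line equals f'(x) at the point.
f(x) = 4x^2 - 6x - 6
f'(x) = 8x - 6
At x = 2:
f'(2) = 8 * 2 - 6
= 16 - 6
= 10

10


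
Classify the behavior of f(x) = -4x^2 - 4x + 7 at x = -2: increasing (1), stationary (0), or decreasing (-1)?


Compute f'(x) to determine behavior:
f'(x) = -8x - 4
f'(-2) = -8 * (-2) - 4
= 16 - 4
= 12
Since f'(-2) > 0, the function is increasing (1)

1


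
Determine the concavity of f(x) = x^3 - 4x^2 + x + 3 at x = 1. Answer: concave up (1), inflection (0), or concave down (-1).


Concavity is determined by the sign of f''(x).
f(x) = x^3 - 4x^2 + x + 3
f'(x) = 3x^2 - 8x + 1
f''(x) = 6x - 8
f''(1) = 6 * 1 - 8
= 6 - 8
= -2
Since f''(1) < 0, the function is concave down (-1)

-1


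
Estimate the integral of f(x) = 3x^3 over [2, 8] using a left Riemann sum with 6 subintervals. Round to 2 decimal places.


Left Riemann sum uses left endpoints of each subinterval.
Interval: [2, 8], n = 6
dx = (8 - 2) / 6 = 1
Left endpoints: [2, 3, 4, 5, 6, 7]
f values: [24, 81, 192, 375, 648, 1029]
Sum = dx * (sum of f values)
= 1 * 2349
= 2349 = 2349.00

2349.00


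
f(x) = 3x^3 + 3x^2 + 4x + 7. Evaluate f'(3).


Differentiate f(x) = 3x^3 + 3x^2 + 4x + 7 term by term:
f'(x) = 9x^2 + 6x + 4
Substitute x = 3:
f'(3) = 9 * 3^2 + 6 * 3 + 4
= 81 + 18 + 4
= 103

103


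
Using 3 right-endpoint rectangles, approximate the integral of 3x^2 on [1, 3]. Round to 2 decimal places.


Right Riemann sum uses right endpoints of each subinterval.
Interval: [1, 3], n = 3
dx = (3 - 1) / 3 = 2/3
Right endpoints: [5/3, 7/3, 3]
f values: [25/3, 49/3, 27]
Sum = dx * (sum of f values)
= 2/3 * 155/3
= 310/9 ≈ 34.44

34.44


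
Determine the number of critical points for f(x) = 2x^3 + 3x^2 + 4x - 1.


Find where f'(x) = 0:
f(x) = 2x^3 + 3x^2 + 4x - 1
f'(x) = 6x^2 + 6x + 4
This is a quadratic in x. Use the discriminant to count real roots.
Discriminant = (6)^2 - 4 * 6 * 4
= 36 - 96
= -60
Since discriminant < 0, f'(x) = 0 has no real solutions.
Number of critical points: 0

0


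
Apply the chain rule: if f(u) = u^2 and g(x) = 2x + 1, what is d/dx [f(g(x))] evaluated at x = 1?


Using the chain rule: (f(g(x)))' = f'(g(x)) * g'(x)
First, find g(1):
g(1) = 2 * 1 + 1 = 3
Next, f'(u) = 2u
And g'(x) = 2
So f'(g(1)) * g'(1)
= 2 * 3 * 2
= 12

12


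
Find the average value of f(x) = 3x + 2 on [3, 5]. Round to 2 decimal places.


Average value = 1/(b-a) * integral from a to b of f(x) dx
First compute the integral of 3x + 2:
F(x) = (3/2)x^2 + 2x
F(5) = 3/2 * 25 + 2 * 5 = 95/2
F(3) = 3/2 * 9 + 2 * 3 = 39/2
Integral = 95/2 - 39/2 = 28
Average = 28 / (5 - 3) = 28 / 2
= 14 = 14.00

14.00


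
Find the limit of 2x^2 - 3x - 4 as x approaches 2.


Since polynomials are continuous, we use direct substitution.
lim(x->2) of 2x^2 - 3x - 4
= 2 * 2^2 - 3 * 2 - 4
= 8 - 6 - 4
= -2

-2


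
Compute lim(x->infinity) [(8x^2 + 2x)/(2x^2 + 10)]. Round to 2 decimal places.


For limits at infinity with equal-degree polynomials,
we compare leading coefficients.
Numerator leading term: 8x^2
Denominator leading term: 2x^2
Divide both by x^2:
lim = (8 + 2/x) / (2 + 10/x^2)
As x -> infinity, the 1/x and 1/x^2 terms vanish:
= 8/2 = 4 = 4.00

4.00


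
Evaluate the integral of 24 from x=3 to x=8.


The integral of a constant k over [a, b] equals k * (b - a).
integral from 3 to 8 of 24 dx
= 24 * (8 - 3)
= 24 * 5
= 120

120


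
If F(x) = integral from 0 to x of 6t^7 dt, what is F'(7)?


By the Fundamental Theorem of Calculus (Part 1):
If F(x) = integral from 0 to x of f(t) dt, then F'(x) = f(x)
Here f(t) = 6t^7
So F'(x) = 6x^7
Evaluate at x = 7:
F'(7) = 6 * 7^7
= 6 * 823543
= 4941258

4941258


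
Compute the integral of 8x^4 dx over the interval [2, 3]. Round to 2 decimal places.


Find the antiderivative of 8x^4:
F(x) = 8/5 * x^5
Apply the Fundamental Theorem of Calculus:
F(3) - F(2)
= 8/5 * 3^5 - 8/5 * 2^5
= 8/5 * (243 - 32)
= 8/5 * 211
= 1688/5 = 337.60

337.60


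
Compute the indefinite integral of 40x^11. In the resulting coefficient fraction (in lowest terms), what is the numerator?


Apply the power rule for integration:
integral of ax^n dx = a/(n+1) * x^(n+1) + C
integral of 40x^11 dx
= 40/12 * x^12 + C
= 10/3 * x^12 + C
The coefficient in lowest terms is 10/3, and its numerator is 10

10


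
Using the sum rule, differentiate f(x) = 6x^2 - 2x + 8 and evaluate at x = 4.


Differentiate term by term using power and sum rules:
f(x) = 6x^2 - 2x + 8
f'(x) = 12x - 2
Substitute x = 4:
f'(4) = 12 * 4 - 2
= 48 - 2
= 46

46


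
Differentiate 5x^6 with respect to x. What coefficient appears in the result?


We apply the power rule: d/dx [ax^n] = a*n * x^(n-1)
d/dx [5x^6]
= 5 * 6 * x^(6-1)
= 30x^5
The coefficient is 30

30


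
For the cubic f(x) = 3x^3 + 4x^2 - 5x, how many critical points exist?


Find where f'(x) = 0:
f(x) = 3x^3 + 4x^2 - 5x
f'(x) = 9x^2 + 8x - 5
This is a quadratic in x. Use the discriminant to count real roots.
Discriminant = (8)^2 - 4 * 9 * (-5)
= 64 - (-180)
= 244
Since discriminant > 0, f'(x) = 0 has 2 real solutions.
Number of critical points: 2

2


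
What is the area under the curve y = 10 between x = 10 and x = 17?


The area under a constant function y = 10 is a rectangle.
Width = 17 - 10 = 7
Height = 10
Area = width * height
= 7 * 10
= 70

70


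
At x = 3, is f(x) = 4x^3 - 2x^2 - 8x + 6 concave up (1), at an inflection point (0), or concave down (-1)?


Concavity is determined by the sign of f''(x).
f(x) = 4x^3 - 2x^2 - 8x + 6
f'(x) = 12x^2 - 4x - 8
f''(x) = 24x - 4
f''(3) = 24 * 3 - 4
= 72 - 4
= 68
Since f''(3) > 0, the function is concave up (1)

1


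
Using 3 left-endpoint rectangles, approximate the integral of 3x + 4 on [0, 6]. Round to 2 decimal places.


Left Riemann sum uses left endpoints of each subinterval.
Interval: [0, 6], n = 3
dx = (6 - 0) / 3 = 2
Left endpoints: [0, 2, 4]
f values: [4, 10, 16]
Sum = dx * (sum of f values)
= 2 * 30
= 60 = 60.00

60.00


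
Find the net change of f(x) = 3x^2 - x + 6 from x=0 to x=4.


Net change = f(b) - f(a)
f(x) = 3x^2 - x + 6
Compute f(4):
f(4) = 3 * 4^2 - 1 * 4 + 6
= 48 - 4 + 6
= 50
Compute f(0):
f(0) = 3 * 0^2 - 1 * 0 + 6
= 0 + 0 + 6
= 6
Net change = 50 - 6 = 44

44


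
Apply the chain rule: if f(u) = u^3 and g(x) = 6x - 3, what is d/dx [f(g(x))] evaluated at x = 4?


Using the chain rule: (f(g(x)))' = f'(g(x)) * g'(x)
First, find g(4):
g(4) = 6 * 4 - 3 = 21
Next, f'(u) = 3u^2
And g'(x) = 6
So f'(g(4)) * g'(4)
= 3 * 21^2 * 6
= 3 * 441 * 6
= 7938

7938


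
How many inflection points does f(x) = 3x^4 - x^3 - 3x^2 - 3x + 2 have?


Inflection points occur where f''(x) = 0 and concavity changes.
f(x) = 3x^4 - x^3 - 3x^2 - 3x + 2
f'(x) = 12x^3 - 3x^2 - 6x - 3
f''(x) = 36x^2 - 6x - 6
This is a quadratic in x. Use the discriminant to count real roots.
Discriminant = (-6)^2 - 4 * 36 * (-6)
= 36 - (-864)
= 900
Since discriminant > 0, f''(x) = 0 has 2 distinct real solutions.
A quadratic with two distinct real roots changes sign at each root, so concavity changes at both.
Number of inflection points: 2

2


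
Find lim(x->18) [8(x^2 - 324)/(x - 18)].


Direct substitution gives 0/0, so we factor the numerator.
Factor: 8(x^2 - 324) = 8 * (x - 18)(x + 18)
Cancel the common factor (x - 18):
8(x^2 - 324)/(x - 18) = 8 * (x + 18)
Now substitute x = 18:
= 8 * (18 + 18) = 288

288


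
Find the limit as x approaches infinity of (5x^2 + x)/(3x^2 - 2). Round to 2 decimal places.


For limits at infinity with equal-degree polynomials,
we compare leading coefficients.
Numerator leading term: 5x^2
Denominator leading term: 3x^2
Divide both by x^2:
lim = (5 + 1/x) / (3 - 2/x^2)
As x -> infinity, the 1/x and 1/x^2 terms vanish:
= 5/3 ≈ 1.67

1.67


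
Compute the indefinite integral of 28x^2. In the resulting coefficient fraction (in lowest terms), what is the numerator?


Apply the power rule for integration:
integral of ax^n dx = a/(n+1) * x^(n+1) + C
integral of 28x^2 dx
= 28/3 * x^3 + C
The coefficient in lowest terms is 28/3, and its numerator is 28

28


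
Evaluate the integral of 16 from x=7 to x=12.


The integral of a constant k over [a, b] equals k * (b - a).
integral from 7 to 12 of 16 dx
= 16 * (12 - 7)
= 16 * 5
= 80

80


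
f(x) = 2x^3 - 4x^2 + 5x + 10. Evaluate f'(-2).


Differentiate f(x) = 2x^3 - 4x^2 + 5x + 10 term by term:
f'(x) = 6x^2 - 8x + 5
Substitute x = -2:
f'(-2) = 6 * (-2)^2 - 8 * (-2) + 5
= 24 + 16 + 5
= 45

45


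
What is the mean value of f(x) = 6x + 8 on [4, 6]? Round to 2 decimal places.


Average value = 1/(b-a) * integral from a to b of f(x) dx
First compute the integral of 6x + 8:
F(x) = 3x^2 + 8x
F(6) = 3 * 36 + 8 * 6 = 156
F(4) = 3 * 16 + 8 * 4 = 80
Integral = 156 - 80 = 76
Average = 76 / (6 - 4) = 76 / 2
= 38 = 38.00

38.00


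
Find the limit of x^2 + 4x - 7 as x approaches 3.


Since polynomials are continuous, we use direct substitution.
lim(x->3) of x^2 + 4x - 7
= 1 * 3^2 + 4 * 3 - 7
= 9 + 12 - 7
= 14

14


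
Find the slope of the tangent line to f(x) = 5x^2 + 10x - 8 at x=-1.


The slope of the tangent line equals f'(x) at the point.
f(x) = 5x^2 + 10x - 8
f'(x) = 10x + 10
At x = -1:
f'(-1) = 10 * (-1) + 10
= -10 + 10
= 0

0


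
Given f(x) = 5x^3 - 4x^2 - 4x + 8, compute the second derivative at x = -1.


First derivative:
f'(x) = 15x^2 - 8x - 4
Second derivative:
f''(x) = 30x - 8
Substitute x = -1:
f''(-1) = 30 * (-1) - 8
= -30 - 8
= -38

-38


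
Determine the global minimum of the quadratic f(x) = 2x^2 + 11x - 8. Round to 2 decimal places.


For a quadratic f(x) = ax^2 + bx + c with a > 0, the minimum is at the vertex.
Vertex x-coordinate: x = -b/(2a)
x = -(11) / (2 * 2)
x = -11/4
Substitute back to find the minimum value:
f(-11/4) = 2 * (-11/4)^2 + 11 * (-11/4) - 8
= 121/8 - 121/4 - 8
= -185/8 ≈ -23.13

-23.13


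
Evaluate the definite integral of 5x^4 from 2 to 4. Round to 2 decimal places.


Find the antiderivative of 5x^4:
F(x) = 5/5 * x^5
Apply the Fundamental Theorem of Calculus:
F(4) - F(2)
= 5/5 * 4^5 - 5/5 * 2^5
= 5/5 * (1024 - 32)
= 5/5 * 992
= 992 = 992.00

992.00


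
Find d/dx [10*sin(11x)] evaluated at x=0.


Apply the chain rule to differentiate 10*sin(11x):
d/dx [10*sin(11x)]
= 10 * cos(11x) * d/dx(11x)
= 10 * 11 * cos(11x)
= 110 * cos(11x)
Evaluate at x = 0:
= 110 * cos(0)
= 110 * 1
= 110

110


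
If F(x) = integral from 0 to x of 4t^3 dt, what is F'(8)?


By the Fundamental Theorem of Calculus (Part 1):
If F(x) = integral from 0 to x of f(t) dt, then F'(x) = f(x)
Here f(t) = 4t^3
So F'(x) = 4x^3
Evaluate at x = 8:
F'(8) = 4 * 8^3
= 4 * 512
= 2048

2048


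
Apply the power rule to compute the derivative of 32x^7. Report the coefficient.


We apply the power rule: d/dx [ax^n] = a*n * x^(n-1)
d/dx [32x^7]
= 32 * 7 * x^(7-1)
= 224x^6
The coefficient is 224

224


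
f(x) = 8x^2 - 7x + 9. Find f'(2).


Differentiate term by term using power and sum rules:
f(x) = 8x^2 - 7x + 9
f'(x) = 16x - 7
Substitute x = 2:
f'(2) = 16 * 2 - 7
= 32 - 7
= 25

25


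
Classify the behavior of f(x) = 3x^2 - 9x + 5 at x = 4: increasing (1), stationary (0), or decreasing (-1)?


Compute f'(x) to determine behavior:
f'(x) = 6x - 9
f'(4) = 6 * 4 - 9
= 24 - 9
= 15
Since f'(4) > 0, the function is increasing (1)

1


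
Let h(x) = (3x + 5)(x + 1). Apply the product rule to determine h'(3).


Let u(x) = 3x + 5 and v(x) = x + 1
u'(x) = 3
v'(x) = 1
Product rule: h'(x) = u'(x)*v(x) + u(x)*v'(x)
= 3 * (x + 1) + (3x + 5) * 1
At x = 3:
u(3) = 3 * 3 + 5 = 14
v(3) = 1 * 3 + 1 = 4
h'(3) = 3 * 4 + 14 * 1
= 12 + 14
= 26

26


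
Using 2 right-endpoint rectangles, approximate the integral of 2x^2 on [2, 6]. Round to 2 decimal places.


Right Riemann sum uses right endpoints of each subinterval.
Interval: [2, 6], n = 2
dx = (6 - 2) / 2 = 2
Right endpoints: [4, 6]
f values: [32, 72]
Sum = dx * (sum of f values)
= 2 * 104
= 208 = 208.00

208.00


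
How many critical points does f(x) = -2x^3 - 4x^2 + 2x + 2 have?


Find where f'(x) = 0:
f(x) = -2x^3 - 4x^2 + 2x + 2
f'(x) = -6x^2 - 8x + 2
This is a quadratic in x. Use the discriminant to count real roots.
Discriminant = (-8)^2 - 4 * (-6) * 2
= 64 - (-48)
= 112
Since discriminant > 0, f'(x) = 0 has 2 real solutions.
Number of critical points: 2

2


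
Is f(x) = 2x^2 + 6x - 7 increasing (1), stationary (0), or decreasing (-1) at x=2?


Compute f'(x) to determine behavior:
f'(x) = 4x + 6
f'(2) = 4 * 2 + 6
= 8 + 6
= 14
Since f'(2) > 0, the function is increasing (1)

1


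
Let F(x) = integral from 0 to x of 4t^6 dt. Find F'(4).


By the Fundamental Theorem of Calculus (Part 1):
If F(x) = integral from 0 to x of f(t) dt, then F'(x) = f(x)
Here f(t) = 4t^6
So F'(x) = 4x^6
Evaluate at x = 4:
F'(4) = 4 * 4^6
= 4 * 4096
= 16384

16384


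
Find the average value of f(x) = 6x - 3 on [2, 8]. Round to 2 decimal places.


Average value = 1/(b-a) * integral from a to b of f(x) dx
First compute the integral of 6x - 3:
F(x) = 3x^2 - 3x
F(8) = 3 * 64 - 3 * 8 = 168
F(2) = 3 * 4 - 3 * 2 = 6
Integral = 168 - 6 = 162
Average = 162 / (8 - 2) = 162 / 6
= 27 = 27.00

27.00


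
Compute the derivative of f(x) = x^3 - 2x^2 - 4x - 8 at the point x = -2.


Differentiate f(x) = x^3 - 2x^2 - 4x - 8 term by term:
f'(x) = 3x^2 - 4x - 4
Substitute x = -2:
f'(-2) = 3 * (-2)^2 - 4 * (-2) - 4
= 12 + 8 - 4
= 16

16


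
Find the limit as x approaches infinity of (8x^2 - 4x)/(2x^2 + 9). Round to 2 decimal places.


For limits at infinity with equal-degree polynomials,
we compare leading coefficients.
Numerator leading term: 8x^2
Denominator leading term: 2x^2
Divide both by x^2:
lim = (8 - 4/x) / (2 + 9/x^2)
As x -> infinity, the 1/x and 1/x^2 terms vanish:
= 8/2 = 4 = 4.00

4.00


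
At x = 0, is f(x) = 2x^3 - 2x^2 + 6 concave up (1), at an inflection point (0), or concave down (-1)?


Concavity is determined by the sign of f''(x).
f(x) = 2x^3 - 2x^2 + 6
f'(x) = 6x^2 - 4x
f''(x) = 12x - 4
f''(0) = 12 * 0 - 4
= 0 - 4
= -4
Since f''(0) < 0, the function is concave down (-1)

-1


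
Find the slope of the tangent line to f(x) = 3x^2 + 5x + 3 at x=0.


The slope of the tangent line equals f'(x) at the point.
f(x) = 3x^2 + 5x + 3
f'(x) = 6x + 5
At x = 0:
f'(0) = 6 * 0 + 5
= 0 + 5
= 5

5
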